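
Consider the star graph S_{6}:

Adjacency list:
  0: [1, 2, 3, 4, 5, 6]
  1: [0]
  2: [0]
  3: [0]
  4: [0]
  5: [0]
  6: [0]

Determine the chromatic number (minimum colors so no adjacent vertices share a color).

S_{6} has one hub adjacent to 6 leaves; leaves are pairwise non-adjacent.
Color the hub 0 and every leaf 1.
Chromatic number = 2.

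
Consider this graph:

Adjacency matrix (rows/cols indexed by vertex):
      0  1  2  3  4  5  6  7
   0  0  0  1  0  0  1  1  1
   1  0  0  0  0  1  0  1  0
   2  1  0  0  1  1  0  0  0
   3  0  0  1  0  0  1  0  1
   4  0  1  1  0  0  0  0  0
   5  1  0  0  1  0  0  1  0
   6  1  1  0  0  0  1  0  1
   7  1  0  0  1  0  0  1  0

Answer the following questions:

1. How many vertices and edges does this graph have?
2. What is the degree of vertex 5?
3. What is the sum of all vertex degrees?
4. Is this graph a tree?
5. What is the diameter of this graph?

Count: 8 vertices, 12 edges.
Vertex 5 has neighbors [0, 3, 6], degree = 3.
Handshaking lemma: 2 * 12 = 24.
A tree on 8 vertices has 7 edges. This graph has 12 edges (5 extra). Not a tree.
Diameter (longest shortest path) = 3.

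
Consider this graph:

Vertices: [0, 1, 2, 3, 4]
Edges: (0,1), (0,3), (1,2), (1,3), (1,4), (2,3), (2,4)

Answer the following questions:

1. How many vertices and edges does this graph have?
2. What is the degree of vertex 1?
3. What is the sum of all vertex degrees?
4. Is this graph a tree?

Count: 5 vertices, 7 edges.
Vertex 1 has neighbors [0, 2, 3, 4], degree = 4.
Handshaking lemma: 2 * 7 = 14.
A tree on 5 vertices has 4 edges. This graph has 7 edges (3 extra). Not a tree.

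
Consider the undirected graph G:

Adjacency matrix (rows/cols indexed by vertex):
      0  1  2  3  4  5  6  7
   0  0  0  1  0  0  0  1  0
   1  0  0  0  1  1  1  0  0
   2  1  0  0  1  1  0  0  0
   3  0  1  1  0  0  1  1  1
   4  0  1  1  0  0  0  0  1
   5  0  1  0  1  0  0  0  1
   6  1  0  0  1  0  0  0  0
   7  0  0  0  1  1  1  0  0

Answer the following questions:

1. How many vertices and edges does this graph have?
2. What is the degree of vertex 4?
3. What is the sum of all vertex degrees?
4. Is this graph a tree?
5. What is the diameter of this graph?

Count: 8 vertices, 12 edges.
Vertex 4 has neighbors [1, 2, 7], degree = 3.
Handshaking lemma: 2 * 12 = 24.
A tree on 8 vertices has 7 edges. This graph has 12 edges (5 extra). Not a tree.
Diameter (longest shortest path) = 3.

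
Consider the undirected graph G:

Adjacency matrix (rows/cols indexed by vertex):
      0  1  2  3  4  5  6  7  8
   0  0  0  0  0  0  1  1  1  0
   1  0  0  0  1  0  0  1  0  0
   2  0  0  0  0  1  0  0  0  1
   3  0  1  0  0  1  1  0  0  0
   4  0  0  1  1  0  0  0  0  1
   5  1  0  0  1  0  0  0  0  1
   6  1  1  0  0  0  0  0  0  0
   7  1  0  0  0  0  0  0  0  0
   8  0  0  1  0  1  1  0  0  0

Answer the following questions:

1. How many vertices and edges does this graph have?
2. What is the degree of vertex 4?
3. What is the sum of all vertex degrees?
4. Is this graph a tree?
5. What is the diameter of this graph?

Count: 9 vertices, 11 edges.
Vertex 4 has neighbors [2, 3, 8], degree = 3.
Handshaking lemma: 2 * 11 = 22.
A tree on 9 vertices has 8 edges. This graph has 11 edges (3 extra). Not a tree.
Diameter (longest shortest path) = 4.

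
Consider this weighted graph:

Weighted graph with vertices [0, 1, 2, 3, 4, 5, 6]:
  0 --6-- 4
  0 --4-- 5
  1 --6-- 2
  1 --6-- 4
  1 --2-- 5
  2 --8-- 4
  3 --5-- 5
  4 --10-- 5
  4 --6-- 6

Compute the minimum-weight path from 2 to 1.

Using Dijkstra's algorithm from vertex 2:
Shortest path: 2 -> 1
Total weight: 6 = 6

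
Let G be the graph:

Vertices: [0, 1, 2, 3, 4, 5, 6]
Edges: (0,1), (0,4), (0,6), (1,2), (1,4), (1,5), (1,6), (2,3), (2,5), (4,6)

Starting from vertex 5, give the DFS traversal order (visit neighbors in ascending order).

DFS from vertex 5 (neighbors processed in ascending order):
Visit order: 5, 1, 0, 4, 6, 2, 3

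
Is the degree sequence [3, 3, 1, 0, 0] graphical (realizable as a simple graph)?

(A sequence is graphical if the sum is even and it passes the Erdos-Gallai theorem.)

Sum of degrees = 7. Sum is odd, so the sequence is NOT graphical.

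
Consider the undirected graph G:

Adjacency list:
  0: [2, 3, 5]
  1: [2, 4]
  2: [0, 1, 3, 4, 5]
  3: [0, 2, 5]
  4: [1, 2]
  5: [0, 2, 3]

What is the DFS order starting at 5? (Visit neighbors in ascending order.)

DFS from vertex 5 (neighbors processed in ascending order):
Visit order: 5, 0, 2, 1, 4, 3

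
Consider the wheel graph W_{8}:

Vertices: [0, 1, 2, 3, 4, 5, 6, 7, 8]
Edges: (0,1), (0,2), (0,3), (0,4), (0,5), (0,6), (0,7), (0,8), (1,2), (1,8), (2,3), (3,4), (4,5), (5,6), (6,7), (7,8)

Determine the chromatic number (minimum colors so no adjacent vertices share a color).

W_{8} = C_{8} plus a hub adjacent to every cycle vertex.
The outer cycle needs 2 colors (even cycle); the hub is adjacent to all of them so needs a fresh color.
Chromatic number = 2 + 1 = 3.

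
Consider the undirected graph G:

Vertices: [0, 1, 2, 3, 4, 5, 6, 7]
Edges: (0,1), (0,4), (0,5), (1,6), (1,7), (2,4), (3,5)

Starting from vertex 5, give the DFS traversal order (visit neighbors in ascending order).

DFS from vertex 5 (neighbors processed in ascending order):
Visit order: 5, 0, 1, 6, 7, 4, 2, 3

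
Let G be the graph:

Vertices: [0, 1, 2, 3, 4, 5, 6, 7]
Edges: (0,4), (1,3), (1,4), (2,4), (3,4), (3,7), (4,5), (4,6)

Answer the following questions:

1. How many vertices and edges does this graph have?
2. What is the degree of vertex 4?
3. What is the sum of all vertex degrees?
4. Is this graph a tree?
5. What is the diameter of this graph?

Count: 8 vertices, 8 edges.
Vertex 4 has neighbors [0, 1, 2, 3, 5, 6], degree = 6.
Handshaking lemma: 2 * 8 = 16.
A tree on 8 vertices has 7 edges. This graph has 8 edges (1 extra). Not a tree.
Diameter (longest shortest path) = 3.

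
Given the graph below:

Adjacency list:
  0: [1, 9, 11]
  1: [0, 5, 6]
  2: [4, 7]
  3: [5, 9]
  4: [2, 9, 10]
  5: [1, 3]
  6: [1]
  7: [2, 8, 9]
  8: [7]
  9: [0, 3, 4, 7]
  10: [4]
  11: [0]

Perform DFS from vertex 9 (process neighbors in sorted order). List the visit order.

DFS from vertex 9 (neighbors processed in ascending order):
Visit order: 9, 0, 1, 5, 3, 6, 11, 4, 2, 7, 8, 10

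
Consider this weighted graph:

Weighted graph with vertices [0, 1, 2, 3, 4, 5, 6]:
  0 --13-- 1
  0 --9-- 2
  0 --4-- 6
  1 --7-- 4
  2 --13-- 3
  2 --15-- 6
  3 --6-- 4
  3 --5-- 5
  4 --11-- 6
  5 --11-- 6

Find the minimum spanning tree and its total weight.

Applying Kruskal's algorithm (sort edges by weight, add if no cycle):
  Add (0,6) w=4
  Add (3,5) w=5
  Add (3,4) w=6
  Add (1,4) w=7
  Add (0,2) w=9
  Add (4,6) w=11
  Skip (5,6) w=11 (creates cycle)
  Skip (0,1) w=13 (creates cycle)
  Skip (2,3) w=13 (creates cycle)
  Skip (2,6) w=15 (creates cycle)
MST weight = 42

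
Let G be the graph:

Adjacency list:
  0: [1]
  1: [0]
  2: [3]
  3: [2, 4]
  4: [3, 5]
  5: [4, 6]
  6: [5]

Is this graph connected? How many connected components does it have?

Checking connectivity: the graph has 2 connected component(s).
Components: [[0, 1], [2, 3, 4, 5, 6]]. The graph is NOT connected.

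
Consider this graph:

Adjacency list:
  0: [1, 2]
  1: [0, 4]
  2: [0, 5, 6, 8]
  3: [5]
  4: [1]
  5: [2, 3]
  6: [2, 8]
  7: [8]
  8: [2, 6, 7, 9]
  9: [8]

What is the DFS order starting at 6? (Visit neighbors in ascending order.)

DFS from vertex 6 (neighbors processed in ascending order):
Visit order: 6, 2, 0, 1, 4, 5, 3, 8, 7, 9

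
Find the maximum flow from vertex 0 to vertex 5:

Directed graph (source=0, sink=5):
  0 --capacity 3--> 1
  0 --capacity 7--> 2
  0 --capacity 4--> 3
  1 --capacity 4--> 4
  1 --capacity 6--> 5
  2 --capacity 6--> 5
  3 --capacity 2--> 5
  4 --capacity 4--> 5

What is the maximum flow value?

Computing max flow:
  Flow on (0->1): 3/3
  Flow on (0->2): 6/7
  Flow on (0->3): 2/4
  Flow on (1->5): 3/6
  Flow on (2->5): 6/6
  Flow on (3->5): 2/2
Maximum flow = 11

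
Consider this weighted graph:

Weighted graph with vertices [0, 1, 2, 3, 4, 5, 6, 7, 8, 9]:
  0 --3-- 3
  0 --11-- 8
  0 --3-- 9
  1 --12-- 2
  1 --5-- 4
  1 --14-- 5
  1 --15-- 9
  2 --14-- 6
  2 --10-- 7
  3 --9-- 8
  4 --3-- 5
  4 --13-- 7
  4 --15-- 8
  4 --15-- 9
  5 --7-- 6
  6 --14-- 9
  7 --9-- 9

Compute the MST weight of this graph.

Applying Kruskal's algorithm (sort edges by weight, add if no cycle):
  Add (0,9) w=3
  Add (0,3) w=3
  Add (4,5) w=3
  Add (1,4) w=5
  Add (5,6) w=7
  Add (3,8) w=9
  Add (7,9) w=9
  Add (2,7) w=10
  Skip (0,8) w=11 (creates cycle)
  Add (1,2) w=12
  Skip (4,7) w=13 (creates cycle)
  Skip (1,5) w=14 (creates cycle)
  Skip (2,6) w=14 (creates cycle)
  Skip (6,9) w=14 (creates cycle)
  Skip (1,9) w=15 (creates cycle)
  Skip (4,8) w=15 (creates cycle)
  Skip (4,9) w=15 (creates cycle)
MST weight = 61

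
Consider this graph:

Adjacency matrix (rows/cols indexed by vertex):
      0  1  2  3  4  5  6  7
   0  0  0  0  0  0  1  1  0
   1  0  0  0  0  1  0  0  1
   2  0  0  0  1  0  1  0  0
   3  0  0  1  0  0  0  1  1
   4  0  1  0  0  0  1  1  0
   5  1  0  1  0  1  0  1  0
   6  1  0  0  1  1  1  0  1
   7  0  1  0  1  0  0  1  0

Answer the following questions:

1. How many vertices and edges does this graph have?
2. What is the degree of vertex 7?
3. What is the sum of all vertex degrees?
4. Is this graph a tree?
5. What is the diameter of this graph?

Count: 8 vertices, 12 edges.
Vertex 7 has neighbors [1, 3, 6], degree = 3.
Handshaking lemma: 2 * 12 = 24.
A tree on 8 vertices has 7 edges. This graph has 12 edges (5 extra). Not a tree.
Diameter (longest shortest path) = 3.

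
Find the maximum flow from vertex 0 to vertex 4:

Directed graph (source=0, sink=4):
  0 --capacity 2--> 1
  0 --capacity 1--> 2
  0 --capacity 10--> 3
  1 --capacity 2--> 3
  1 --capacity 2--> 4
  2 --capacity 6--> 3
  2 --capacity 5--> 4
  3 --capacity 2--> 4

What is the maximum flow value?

Computing max flow:
  Flow on (0->1): 2/2
  Flow on (0->2): 1/1
  Flow on (0->3): 2/10
  Flow on (1->4): 2/2
  Flow on (2->4): 1/5
  Flow on (3->4): 2/2
Maximum flow = 5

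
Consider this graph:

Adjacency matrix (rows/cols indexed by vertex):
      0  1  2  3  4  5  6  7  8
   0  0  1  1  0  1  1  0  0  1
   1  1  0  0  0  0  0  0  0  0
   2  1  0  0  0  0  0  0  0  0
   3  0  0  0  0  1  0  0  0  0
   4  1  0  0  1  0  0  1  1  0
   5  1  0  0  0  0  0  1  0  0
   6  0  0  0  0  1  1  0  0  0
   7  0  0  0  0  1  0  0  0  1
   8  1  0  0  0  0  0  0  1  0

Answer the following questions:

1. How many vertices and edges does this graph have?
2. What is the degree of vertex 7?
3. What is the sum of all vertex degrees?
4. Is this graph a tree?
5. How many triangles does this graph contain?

Count: 9 vertices, 10 edges.
Vertex 7 has neighbors [4, 8], degree = 2.
Handshaking lemma: 2 * 10 = 20.
A tree on 9 vertices has 8 edges. This graph has 10 edges (2 extra). Not a tree.
Number of triangles = 0.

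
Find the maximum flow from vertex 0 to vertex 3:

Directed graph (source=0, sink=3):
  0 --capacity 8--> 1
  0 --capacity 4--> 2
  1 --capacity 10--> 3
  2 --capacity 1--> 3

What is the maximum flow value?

Computing max flow:
  Flow on (0->1): 8/8
  Flow on (0->2): 1/4
  Flow on (1->3): 8/10
  Flow on (2->3): 1/1
Maximum flow = 9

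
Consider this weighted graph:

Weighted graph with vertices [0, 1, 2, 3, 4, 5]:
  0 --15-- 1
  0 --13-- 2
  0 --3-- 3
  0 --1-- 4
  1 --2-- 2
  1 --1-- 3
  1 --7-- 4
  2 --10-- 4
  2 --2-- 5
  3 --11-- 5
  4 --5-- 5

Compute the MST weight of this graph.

Applying Kruskal's algorithm (sort edges by weight, add if no cycle):
  Add (0,4) w=1
  Add (1,3) w=1
  Add (1,2) w=2
  Add (2,5) w=2
  Add (0,3) w=3
  Skip (4,5) w=5 (creates cycle)
  Skip (1,4) w=7 (creates cycle)
  Skip (2,4) w=10 (creates cycle)
  Skip (3,5) w=11 (creates cycle)
  Skip (0,2) w=13 (creates cycle)
  Skip (0,1) w=15 (creates cycle)
MST weight = 9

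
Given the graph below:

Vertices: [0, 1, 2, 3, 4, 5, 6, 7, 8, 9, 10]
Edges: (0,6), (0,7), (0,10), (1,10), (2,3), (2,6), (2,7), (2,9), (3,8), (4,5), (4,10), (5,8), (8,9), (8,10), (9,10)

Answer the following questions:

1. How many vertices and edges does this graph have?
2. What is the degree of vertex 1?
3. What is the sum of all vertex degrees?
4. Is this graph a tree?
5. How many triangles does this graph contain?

Count: 11 vertices, 15 edges.
Vertex 1 has neighbors [10], degree = 1.
Handshaking lemma: 2 * 15 = 30.
A tree on 11 vertices has 10 edges. This graph has 15 edges (5 extra). Not a tree.
Number of triangles = 1.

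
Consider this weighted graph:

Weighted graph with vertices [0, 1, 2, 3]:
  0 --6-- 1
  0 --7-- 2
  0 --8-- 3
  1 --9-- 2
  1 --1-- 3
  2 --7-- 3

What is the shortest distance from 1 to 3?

Using Dijkstra's algorithm from vertex 1:
Shortest path: 1 -> 3
Total weight: 1 = 1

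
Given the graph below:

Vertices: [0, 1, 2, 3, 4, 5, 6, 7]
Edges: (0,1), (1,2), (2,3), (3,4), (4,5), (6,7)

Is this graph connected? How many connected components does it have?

Checking connectivity: the graph has 2 connected component(s).
Components: [[0, 1, 2, 3, 4, 5], [6, 7]]. The graph is NOT connected.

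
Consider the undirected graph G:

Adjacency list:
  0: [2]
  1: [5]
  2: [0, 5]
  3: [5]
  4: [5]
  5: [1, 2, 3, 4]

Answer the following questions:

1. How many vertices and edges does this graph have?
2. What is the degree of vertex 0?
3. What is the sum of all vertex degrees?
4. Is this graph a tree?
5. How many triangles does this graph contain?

Count: 6 vertices, 5 edges.
Vertex 0 has neighbors [2], degree = 1.
Handshaking lemma: 2 * 5 = 10.
A graph is a tree iff it is connected and has exactly n-1 edges. This graph is connected (all 6 vertices in one component) and has 6-1 = 5 edges. It is a tree.
Number of triangles = 0.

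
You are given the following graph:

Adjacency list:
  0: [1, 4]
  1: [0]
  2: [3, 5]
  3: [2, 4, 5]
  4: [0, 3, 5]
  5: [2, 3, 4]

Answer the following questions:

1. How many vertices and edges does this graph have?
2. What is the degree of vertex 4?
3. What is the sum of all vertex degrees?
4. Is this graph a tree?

Count: 6 vertices, 7 edges.
Vertex 4 has neighbors [0, 3, 5], degree = 3.
Handshaking lemma: 2 * 7 = 14.
A tree on 6 vertices has 5 edges. This graph has 7 edges (2 extra). Not a tree.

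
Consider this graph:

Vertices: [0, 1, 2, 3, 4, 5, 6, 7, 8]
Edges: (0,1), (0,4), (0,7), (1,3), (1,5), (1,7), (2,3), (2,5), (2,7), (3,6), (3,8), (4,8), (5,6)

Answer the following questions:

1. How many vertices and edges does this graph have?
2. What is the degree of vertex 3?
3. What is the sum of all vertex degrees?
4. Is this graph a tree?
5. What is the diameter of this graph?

Count: 9 vertices, 13 edges.
Vertex 3 has neighbors [1, 2, 6, 8], degree = 4.
Handshaking lemma: 2 * 13 = 26.
A tree on 9 vertices has 8 edges. This graph has 13 edges (5 extra). Not a tree.
Diameter (longest shortest path) = 3.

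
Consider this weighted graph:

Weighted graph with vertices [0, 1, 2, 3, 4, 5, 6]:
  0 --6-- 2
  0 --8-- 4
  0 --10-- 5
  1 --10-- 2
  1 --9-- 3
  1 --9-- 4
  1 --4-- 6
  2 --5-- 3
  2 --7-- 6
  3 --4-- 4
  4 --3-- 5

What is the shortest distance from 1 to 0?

Using Dijkstra's algorithm from vertex 1:
Shortest path: 1 -> 2 -> 0
Total weight: 10 + 6 = 16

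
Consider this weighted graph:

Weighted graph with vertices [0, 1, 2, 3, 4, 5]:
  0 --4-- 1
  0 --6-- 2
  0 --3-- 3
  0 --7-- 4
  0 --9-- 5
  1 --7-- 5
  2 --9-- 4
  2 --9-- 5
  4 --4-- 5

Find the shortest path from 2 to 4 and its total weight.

Using Dijkstra's algorithm from vertex 2:
Shortest path: 2 -> 4
Total weight: 9 = 9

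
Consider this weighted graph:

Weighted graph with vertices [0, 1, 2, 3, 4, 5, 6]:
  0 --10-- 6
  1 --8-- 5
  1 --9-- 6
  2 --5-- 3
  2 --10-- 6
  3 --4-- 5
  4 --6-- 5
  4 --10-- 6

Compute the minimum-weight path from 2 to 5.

Using Dijkstra's algorithm from vertex 2:
Shortest path: 2 -> 3 -> 5
Total weight: 5 + 4 = 9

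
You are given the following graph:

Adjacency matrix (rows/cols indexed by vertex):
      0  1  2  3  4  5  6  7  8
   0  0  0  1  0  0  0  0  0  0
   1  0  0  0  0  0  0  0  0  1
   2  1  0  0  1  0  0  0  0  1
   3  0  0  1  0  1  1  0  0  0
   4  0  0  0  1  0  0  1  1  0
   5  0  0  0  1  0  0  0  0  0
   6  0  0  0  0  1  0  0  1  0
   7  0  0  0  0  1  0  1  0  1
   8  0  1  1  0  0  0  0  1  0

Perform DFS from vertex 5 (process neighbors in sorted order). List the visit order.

DFS from vertex 5 (neighbors processed in ascending order):
Visit order: 5, 3, 2, 0, 8, 1, 7, 4, 6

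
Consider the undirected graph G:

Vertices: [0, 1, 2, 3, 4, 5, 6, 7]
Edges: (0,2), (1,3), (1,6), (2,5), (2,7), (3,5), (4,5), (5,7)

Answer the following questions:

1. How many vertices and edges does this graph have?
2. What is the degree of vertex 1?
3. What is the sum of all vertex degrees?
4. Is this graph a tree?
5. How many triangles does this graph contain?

Count: 8 vertices, 8 edges.
Vertex 1 has neighbors [3, 6], degree = 2.
Handshaking lemma: 2 * 8 = 16.
A tree on 8 vertices has 7 edges. This graph has 8 edges (1 extra). Not a tree.
Number of triangles = 1.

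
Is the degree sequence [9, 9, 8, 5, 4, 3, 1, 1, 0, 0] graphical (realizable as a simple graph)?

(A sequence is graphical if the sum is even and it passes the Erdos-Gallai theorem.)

Sum of degrees = 40. Sum is even but fails Erdos-Gallai. The sequence is NOT graphical.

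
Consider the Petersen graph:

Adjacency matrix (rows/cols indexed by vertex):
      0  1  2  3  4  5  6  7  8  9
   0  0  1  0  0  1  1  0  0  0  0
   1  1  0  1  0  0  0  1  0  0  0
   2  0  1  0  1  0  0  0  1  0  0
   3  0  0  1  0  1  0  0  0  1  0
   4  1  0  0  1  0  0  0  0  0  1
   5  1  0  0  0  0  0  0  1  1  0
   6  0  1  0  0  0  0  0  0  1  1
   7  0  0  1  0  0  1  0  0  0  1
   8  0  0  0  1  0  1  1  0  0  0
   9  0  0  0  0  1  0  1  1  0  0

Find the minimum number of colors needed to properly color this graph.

The Petersen graph contains odd cycles (e.g. the outer 5-cycle), so chi >= 3.
A proper 3-coloring exists (it is a well-known 3-chromatic graph).
Chromatic number = 3.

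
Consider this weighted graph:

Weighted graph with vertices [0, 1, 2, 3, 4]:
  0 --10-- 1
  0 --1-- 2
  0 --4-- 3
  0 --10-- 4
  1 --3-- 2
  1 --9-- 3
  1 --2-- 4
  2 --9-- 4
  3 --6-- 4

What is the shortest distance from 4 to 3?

Using Dijkstra's algorithm from vertex 4:
Shortest path: 4 -> 3
Total weight: 6 = 6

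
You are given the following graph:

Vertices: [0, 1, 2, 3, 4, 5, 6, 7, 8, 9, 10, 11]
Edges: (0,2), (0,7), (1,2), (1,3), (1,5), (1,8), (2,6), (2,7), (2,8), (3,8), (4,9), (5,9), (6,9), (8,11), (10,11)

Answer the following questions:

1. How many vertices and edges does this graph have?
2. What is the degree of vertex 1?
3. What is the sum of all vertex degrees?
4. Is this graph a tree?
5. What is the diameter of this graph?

Count: 12 vertices, 15 edges.
Vertex 1 has neighbors [2, 3, 5, 8], degree = 4.
Handshaking lemma: 2 * 15 = 30.
A tree on 12 vertices has 11 edges. This graph has 15 edges (4 extra). Not a tree.
Diameter (longest shortest path) = 6.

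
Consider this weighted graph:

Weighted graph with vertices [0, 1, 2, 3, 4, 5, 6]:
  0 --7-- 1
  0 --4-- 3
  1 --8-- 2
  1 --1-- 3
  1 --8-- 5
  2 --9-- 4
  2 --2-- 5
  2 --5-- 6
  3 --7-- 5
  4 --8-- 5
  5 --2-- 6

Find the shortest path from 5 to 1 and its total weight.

Using Dijkstra's algorithm from vertex 5:
Shortest path: 5 -> 1
Total weight: 8 = 8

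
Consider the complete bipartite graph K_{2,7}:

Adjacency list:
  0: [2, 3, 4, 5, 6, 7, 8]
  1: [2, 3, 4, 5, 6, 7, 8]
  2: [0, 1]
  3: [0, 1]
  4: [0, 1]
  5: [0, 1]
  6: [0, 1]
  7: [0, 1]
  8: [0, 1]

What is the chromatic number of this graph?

K_{2,7} is bipartite: vertices split into two independent sets of size 2 and 7.
Color one set 0, the other 1. No adjacent vertices share a color.
Chromatic number = 2.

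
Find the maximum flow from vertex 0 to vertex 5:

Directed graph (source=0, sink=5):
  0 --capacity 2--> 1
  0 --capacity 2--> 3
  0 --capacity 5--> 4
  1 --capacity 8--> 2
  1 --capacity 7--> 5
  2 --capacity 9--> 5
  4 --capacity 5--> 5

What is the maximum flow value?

Computing max flow:
  Flow on (0->1): 2/2
  Flow on (0->4): 5/5
  Flow on (1->5): 2/7
  Flow on (4->5): 5/5
Maximum flow = 7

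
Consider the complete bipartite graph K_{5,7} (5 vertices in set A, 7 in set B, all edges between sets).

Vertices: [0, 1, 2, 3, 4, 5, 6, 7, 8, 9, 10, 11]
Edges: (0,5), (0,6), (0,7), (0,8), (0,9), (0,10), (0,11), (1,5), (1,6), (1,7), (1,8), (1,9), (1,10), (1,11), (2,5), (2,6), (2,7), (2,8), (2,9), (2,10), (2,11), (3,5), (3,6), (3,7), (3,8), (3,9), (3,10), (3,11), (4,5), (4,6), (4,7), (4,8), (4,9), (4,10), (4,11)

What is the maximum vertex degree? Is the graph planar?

Set-A vertices have degree 7; set-B vertices have degree 5. Maximum degree = max(5,7) = 7.
K_{5,7} contains K_{3,3} as a subgraph (since both sides have >= 3 vertices); by Kuratowski's theorem it is not planar.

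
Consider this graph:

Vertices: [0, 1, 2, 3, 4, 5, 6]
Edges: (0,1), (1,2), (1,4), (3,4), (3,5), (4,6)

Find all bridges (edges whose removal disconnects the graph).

A bridge is an edge whose removal increases the number of connected components.
Bridges found: (0,1), (1,2), (1,4), (3,4), (3,5), (4,6)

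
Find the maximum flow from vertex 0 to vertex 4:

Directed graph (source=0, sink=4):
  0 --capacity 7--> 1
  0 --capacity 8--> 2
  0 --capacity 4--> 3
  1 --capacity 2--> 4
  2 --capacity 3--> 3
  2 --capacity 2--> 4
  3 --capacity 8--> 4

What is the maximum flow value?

Computing max flow:
  Flow on (0->1): 2/7
  Flow on (0->2): 5/8
  Flow on (0->3): 4/4
  Flow on (1->4): 2/2
  Flow on (2->3): 3/3
  Flow on (2->4): 2/2
  Flow on (3->4): 7/8
Maximum flow = 11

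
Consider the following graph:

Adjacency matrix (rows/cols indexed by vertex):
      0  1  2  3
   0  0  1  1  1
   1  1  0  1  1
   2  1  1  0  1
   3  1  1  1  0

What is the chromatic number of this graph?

The graph has a maximum clique of size 4 (lower bound on chromatic number).
A valid 4-coloring: {0: 0, 1: 1, 2: 2, 3: 3}.
Chromatic number = 4.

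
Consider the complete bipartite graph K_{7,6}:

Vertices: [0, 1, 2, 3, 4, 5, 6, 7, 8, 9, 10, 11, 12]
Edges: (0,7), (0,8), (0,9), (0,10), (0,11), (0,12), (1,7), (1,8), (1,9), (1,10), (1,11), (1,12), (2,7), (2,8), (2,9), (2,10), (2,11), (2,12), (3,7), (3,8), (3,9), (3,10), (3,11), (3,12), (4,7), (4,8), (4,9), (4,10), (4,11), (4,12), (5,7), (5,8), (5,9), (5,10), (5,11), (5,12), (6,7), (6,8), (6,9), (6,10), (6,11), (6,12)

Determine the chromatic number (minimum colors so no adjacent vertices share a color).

K_{7,6} is bipartite: vertices split into two independent sets of size 7 and 6.
Color one set 0, the other 1. No adjacent vertices share a color.
Chromatic number = 2.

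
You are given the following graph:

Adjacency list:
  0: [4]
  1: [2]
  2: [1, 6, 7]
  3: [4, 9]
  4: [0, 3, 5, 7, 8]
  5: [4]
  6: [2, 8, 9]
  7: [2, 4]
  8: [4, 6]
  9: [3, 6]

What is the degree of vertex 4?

Vertex 4 has neighbors [0, 3, 5, 7, 8], so deg(4) = 5.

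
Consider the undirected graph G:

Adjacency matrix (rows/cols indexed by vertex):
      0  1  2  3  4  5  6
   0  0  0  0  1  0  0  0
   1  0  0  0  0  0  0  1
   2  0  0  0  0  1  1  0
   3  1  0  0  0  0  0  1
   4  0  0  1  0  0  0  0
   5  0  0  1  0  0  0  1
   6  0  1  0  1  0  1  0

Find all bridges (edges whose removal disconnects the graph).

A bridge is an edge whose removal increases the number of connected components.
Bridges found: (0,3), (1,6), (2,4), (2,5), (3,6), (5,6)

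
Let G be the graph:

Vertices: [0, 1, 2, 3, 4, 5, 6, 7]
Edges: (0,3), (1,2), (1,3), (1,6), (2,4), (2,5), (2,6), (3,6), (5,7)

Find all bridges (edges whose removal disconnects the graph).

A bridge is an edge whose removal increases the number of connected components.
Bridges found: (0,3), (2,4), (2,5), (5,7)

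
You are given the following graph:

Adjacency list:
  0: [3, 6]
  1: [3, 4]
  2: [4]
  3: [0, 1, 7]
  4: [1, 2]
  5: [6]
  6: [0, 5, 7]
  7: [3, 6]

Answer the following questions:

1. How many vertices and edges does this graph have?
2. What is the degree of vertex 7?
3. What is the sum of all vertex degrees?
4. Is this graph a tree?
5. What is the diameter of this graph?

Count: 8 vertices, 8 edges.
Vertex 7 has neighbors [3, 6], degree = 2.
Handshaking lemma: 2 * 8 = 16.
A tree on 8 vertices has 7 edges. This graph has 8 edges (1 extra). Not a tree.
Diameter (longest shortest path) = 6.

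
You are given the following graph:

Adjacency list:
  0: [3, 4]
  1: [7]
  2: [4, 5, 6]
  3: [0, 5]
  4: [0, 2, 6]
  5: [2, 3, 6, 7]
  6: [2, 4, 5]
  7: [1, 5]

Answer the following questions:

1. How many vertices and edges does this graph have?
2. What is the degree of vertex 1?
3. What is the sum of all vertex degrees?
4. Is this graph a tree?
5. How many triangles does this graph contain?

Count: 8 vertices, 10 edges.
Vertex 1 has neighbors [7], degree = 1.
Handshaking lemma: 2 * 10 = 20.
A tree on 8 vertices has 7 edges. This graph has 10 edges (3 extra). Not a tree.
Number of triangles = 2.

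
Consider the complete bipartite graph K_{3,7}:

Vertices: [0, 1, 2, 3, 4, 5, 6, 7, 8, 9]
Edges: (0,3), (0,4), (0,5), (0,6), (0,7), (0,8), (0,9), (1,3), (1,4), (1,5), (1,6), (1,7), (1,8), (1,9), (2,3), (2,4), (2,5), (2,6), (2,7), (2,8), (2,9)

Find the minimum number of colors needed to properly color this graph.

K_{3,7} is bipartite: vertices split into two independent sets of size 3 and 7.
Color one set 0, the other 1. No adjacent vertices share a color.
Chromatic number = 2.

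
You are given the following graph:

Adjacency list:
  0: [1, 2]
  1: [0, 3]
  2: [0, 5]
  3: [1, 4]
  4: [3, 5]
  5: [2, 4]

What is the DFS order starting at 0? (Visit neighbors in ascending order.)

DFS from vertex 0 (neighbors processed in ascending order):
Visit order: 0, 1, 3, 4, 5, 2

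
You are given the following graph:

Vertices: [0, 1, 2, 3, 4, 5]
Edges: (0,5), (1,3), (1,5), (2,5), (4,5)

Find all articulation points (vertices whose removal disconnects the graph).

An articulation point is a vertex whose removal disconnects the graph.
Articulation points: [1, 5]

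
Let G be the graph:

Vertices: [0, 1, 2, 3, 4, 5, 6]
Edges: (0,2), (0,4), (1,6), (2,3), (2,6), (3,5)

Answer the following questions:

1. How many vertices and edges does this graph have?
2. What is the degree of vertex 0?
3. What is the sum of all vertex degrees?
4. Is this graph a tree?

Count: 7 vertices, 6 edges.
Vertex 0 has neighbors [2, 4], degree = 2.
Handshaking lemma: 2 * 6 = 12.
A graph is a tree iff it is connected and has exactly n-1 edges. This graph is connected (all 7 vertices in one component) and has 7-1 = 6 edges. It is a tree.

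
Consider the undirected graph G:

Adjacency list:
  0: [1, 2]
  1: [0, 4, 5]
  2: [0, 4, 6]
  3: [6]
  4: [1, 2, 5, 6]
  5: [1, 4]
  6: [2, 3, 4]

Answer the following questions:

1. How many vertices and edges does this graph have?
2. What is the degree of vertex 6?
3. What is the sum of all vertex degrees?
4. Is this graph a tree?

Count: 7 vertices, 9 edges.
Vertex 6 has neighbors [2, 3, 4], degree = 3.
Handshaking lemma: 2 * 9 = 18.
A tree on 7 vertices has 6 edges. This graph has 9 edges (3 extra). Not a tree.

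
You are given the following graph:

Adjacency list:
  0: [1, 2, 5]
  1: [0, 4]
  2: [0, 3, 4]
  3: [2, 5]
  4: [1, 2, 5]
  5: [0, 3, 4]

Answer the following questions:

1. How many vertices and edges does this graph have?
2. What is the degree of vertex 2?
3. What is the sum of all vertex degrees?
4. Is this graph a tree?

Count: 6 vertices, 8 edges.
Vertex 2 has neighbors [0, 3, 4], degree = 3.
Handshaking lemma: 2 * 8 = 16.
A tree on 6 vertices has 5 edges. This graph has 8 edges (3 extra). Not a tree.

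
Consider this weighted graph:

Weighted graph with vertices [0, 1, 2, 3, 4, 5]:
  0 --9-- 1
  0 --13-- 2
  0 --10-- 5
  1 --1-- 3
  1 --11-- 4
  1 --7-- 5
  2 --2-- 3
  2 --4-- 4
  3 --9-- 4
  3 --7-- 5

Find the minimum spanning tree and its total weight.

Applying Kruskal's algorithm (sort edges by weight, add if no cycle):
  Add (1,3) w=1
  Add (2,3) w=2
  Add (2,4) w=4
  Add (1,5) w=7
  Skip (3,5) w=7 (creates cycle)
  Add (0,1) w=9
  Skip (3,4) w=9 (creates cycle)
  Skip (0,5) w=10 (creates cycle)
  Skip (1,4) w=11 (creates cycle)
  Skip (0,2) w=13 (creates cycle)
MST weight = 23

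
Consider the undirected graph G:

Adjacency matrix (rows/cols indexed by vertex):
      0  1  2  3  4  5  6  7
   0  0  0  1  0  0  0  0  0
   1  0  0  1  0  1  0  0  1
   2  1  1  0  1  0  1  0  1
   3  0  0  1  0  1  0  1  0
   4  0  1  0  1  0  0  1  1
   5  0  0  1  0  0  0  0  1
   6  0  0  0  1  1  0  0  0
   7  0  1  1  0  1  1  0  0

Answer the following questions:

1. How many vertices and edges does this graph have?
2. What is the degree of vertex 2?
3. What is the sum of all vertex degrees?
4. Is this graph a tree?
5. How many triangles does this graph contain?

Count: 8 vertices, 12 edges.
Vertex 2 has neighbors [0, 1, 3, 5, 7], degree = 5.
Handshaking lemma: 2 * 12 = 24.
A tree on 8 vertices has 7 edges. This graph has 12 edges (5 extra). Not a tree.
Number of triangles = 4.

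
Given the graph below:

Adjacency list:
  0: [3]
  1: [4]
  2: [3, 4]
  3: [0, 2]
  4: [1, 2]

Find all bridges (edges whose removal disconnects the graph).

A bridge is an edge whose removal increases the number of connected components.
Bridges found: (0,3), (1,4), (2,3), (2,4)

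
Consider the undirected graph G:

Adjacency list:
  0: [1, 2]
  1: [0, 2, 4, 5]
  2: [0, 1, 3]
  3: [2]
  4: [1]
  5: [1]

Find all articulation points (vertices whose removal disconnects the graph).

An articulation point is a vertex whose removal disconnects the graph.
Articulation points: [1, 2]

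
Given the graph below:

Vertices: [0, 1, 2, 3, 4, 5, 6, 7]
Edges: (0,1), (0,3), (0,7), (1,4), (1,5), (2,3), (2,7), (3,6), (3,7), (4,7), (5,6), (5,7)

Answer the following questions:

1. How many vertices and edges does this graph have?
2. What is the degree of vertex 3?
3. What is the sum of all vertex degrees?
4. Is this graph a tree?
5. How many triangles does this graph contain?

Count: 8 vertices, 12 edges.
Vertex 3 has neighbors [0, 2, 6, 7], degree = 4.
Handshaking lemma: 2 * 12 = 24.
A tree on 8 vertices has 7 edges. This graph has 12 edges (5 extra). Not a tree.
Number of triangles = 2.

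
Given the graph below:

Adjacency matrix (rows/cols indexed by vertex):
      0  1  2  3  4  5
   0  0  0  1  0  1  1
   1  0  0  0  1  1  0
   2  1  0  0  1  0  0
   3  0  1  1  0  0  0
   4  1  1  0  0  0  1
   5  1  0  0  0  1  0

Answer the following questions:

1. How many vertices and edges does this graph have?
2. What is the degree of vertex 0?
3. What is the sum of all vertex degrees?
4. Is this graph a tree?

Count: 6 vertices, 7 edges.
Vertex 0 has neighbors [2, 4, 5], degree = 3.
Handshaking lemma: 2 * 7 = 14.
A tree on 6 vertices has 5 edges. This graph has 7 edges (2 extra). Not a tree.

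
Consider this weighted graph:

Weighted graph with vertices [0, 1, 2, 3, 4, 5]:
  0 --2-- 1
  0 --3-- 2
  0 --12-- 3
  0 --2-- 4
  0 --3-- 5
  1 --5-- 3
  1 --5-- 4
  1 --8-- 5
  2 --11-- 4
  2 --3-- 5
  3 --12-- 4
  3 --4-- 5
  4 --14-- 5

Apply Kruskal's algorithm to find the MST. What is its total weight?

Applying Kruskal's algorithm (sort edges by weight, add if no cycle):
  Add (0,4) w=2
  Add (0,1) w=2
  Add (0,5) w=3
  Add (0,2) w=3
  Skip (2,5) w=3 (creates cycle)
  Add (3,5) w=4
  Skip (1,4) w=5 (creates cycle)
  Skip (1,3) w=5 (creates cycle)
  Skip (1,5) w=8 (creates cycle)
  Skip (2,4) w=11 (creates cycle)
  Skip (0,3) w=12 (creates cycle)
  Skip (3,4) w=12 (creates cycle)
  Skip (4,5) w=14 (creates cycle)
MST weight = 14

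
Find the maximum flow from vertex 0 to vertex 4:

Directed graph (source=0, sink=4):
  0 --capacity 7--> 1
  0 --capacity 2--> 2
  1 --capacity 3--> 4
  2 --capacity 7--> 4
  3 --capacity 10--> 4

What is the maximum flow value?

Computing max flow:
  Flow on (0->1): 3/7
  Flow on (0->2): 2/2
  Flow on (1->4): 3/3
  Flow on (2->4): 2/7
Maximum flow = 5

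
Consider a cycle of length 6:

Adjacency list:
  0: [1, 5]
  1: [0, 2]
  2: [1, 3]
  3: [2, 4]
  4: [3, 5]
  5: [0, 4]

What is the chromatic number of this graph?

This is an even cycle (C_6). Even cycles are bipartite.
Chromatic number = 2.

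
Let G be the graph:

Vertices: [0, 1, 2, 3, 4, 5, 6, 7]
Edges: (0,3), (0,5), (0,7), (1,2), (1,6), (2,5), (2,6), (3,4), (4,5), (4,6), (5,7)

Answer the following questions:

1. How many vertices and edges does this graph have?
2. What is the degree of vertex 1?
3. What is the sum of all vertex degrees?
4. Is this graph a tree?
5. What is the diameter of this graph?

Count: 8 vertices, 11 edges.
Vertex 1 has neighbors [2, 6], degree = 2.
Handshaking lemma: 2 * 11 = 22.
A tree on 8 vertices has 7 edges. This graph has 11 edges (4 extra). Not a tree.
Diameter (longest shortest path) = 3.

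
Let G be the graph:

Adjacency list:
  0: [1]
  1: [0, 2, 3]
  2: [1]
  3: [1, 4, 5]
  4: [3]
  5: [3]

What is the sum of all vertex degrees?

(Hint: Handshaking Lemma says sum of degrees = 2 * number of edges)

Count edges: 5 edges.
By Handshaking Lemma: sum of degrees = 2 * 5 = 10.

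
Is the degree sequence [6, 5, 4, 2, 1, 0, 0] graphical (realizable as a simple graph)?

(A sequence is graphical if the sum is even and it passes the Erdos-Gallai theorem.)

Sum of degrees = 18. Sum is even but fails Erdos-Gallai. The sequence is NOT graphical.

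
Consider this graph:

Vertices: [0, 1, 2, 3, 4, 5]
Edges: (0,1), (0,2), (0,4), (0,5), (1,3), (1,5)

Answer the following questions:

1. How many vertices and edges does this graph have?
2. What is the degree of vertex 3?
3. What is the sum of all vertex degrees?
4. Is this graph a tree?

Count: 6 vertices, 6 edges.
Vertex 3 has neighbors [1], degree = 1.
Handshaking lemma: 2 * 6 = 12.
A tree on 6 vertices has 5 edges. This graph has 6 edges (1 extra). Not a tree.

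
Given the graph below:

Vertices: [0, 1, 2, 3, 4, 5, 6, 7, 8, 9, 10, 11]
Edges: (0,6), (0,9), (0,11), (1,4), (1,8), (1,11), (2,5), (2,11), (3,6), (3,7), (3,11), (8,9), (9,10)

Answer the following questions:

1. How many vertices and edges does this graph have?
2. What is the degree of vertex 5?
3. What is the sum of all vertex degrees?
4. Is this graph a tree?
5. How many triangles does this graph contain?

Count: 12 vertices, 13 edges.
Vertex 5 has neighbors [2], degree = 1.
Handshaking lemma: 2 * 13 = 26.
A tree on 12 vertices has 11 edges. This graph has 13 edges (2 extra). Not a tree.
Number of triangles = 0.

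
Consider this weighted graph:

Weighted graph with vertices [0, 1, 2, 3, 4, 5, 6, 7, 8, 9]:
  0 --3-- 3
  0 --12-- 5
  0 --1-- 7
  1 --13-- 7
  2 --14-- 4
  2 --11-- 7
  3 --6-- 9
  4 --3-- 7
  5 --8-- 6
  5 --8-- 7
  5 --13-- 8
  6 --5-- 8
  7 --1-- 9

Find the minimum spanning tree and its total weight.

Applying Kruskal's algorithm (sort edges by weight, add if no cycle):
  Add (0,7) w=1
  Add (7,9) w=1
  Add (0,3) w=3
  Add (4,7) w=3
  Add (6,8) w=5
  Skip (3,9) w=6 (creates cycle)
  Add (5,6) w=8
  Add (5,7) w=8
  Add (2,7) w=11
  Skip (0,5) w=12 (creates cycle)
  Add (1,7) w=13
  Skip (5,8) w=13 (creates cycle)
  Skip (2,4) w=14 (creates cycle)
MST weight = 53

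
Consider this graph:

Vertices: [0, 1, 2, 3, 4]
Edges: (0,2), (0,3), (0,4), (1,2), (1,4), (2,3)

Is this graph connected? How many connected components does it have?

Checking connectivity: the graph has 1 connected component(s).
All vertices are reachable from each other. The graph IS connected.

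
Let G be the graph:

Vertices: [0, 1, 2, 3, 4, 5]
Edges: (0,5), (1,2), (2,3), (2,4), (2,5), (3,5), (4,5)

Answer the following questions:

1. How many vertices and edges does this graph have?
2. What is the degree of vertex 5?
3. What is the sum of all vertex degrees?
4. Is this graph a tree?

Count: 6 vertices, 7 edges.
Vertex 5 has neighbors [0, 2, 3, 4], degree = 4.
Handshaking lemma: 2 * 7 = 14.
A tree on 6 vertices has 5 edges. This graph has 7 edges (2 extra). Not a tree.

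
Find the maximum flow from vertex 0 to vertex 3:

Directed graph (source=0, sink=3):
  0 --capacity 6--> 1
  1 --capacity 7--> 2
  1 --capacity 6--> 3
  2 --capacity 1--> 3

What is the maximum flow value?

Computing max flow:
  Flow on (0->1): 6/6
  Flow on (1->3): 6/6
Maximum flow = 6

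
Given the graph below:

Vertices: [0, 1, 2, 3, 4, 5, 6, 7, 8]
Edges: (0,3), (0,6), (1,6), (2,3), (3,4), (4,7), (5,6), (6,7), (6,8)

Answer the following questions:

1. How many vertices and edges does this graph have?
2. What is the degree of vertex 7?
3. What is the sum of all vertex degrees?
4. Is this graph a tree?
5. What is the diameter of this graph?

Count: 9 vertices, 9 edges.
Vertex 7 has neighbors [4, 6], degree = 2.
Handshaking lemma: 2 * 9 = 18.
A tree on 9 vertices has 8 edges. This graph has 9 edges (1 extra). Not a tree.
Diameter (longest shortest path) = 4.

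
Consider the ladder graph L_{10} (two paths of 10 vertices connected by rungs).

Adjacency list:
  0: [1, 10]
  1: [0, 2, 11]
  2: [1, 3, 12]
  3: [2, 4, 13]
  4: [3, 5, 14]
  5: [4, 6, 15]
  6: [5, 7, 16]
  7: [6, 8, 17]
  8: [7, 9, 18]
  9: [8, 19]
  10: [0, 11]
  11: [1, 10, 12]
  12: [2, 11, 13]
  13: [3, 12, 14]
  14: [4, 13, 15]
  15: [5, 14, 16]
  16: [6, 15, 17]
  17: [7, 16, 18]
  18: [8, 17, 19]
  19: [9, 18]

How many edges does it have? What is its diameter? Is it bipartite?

Ladder graph L_{10}: 10 rungs + 2 * (10-1) path edges = 10 + 18 = 28 edges.
Diameter = 10.
Ladder graphs are bipartite (alternating coloring along each path).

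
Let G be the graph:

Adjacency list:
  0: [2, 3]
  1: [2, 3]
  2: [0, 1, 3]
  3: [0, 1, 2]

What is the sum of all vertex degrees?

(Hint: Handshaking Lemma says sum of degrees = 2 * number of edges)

Count edges: 5 edges.
By Handshaking Lemma: sum of degrees = 2 * 5 = 10.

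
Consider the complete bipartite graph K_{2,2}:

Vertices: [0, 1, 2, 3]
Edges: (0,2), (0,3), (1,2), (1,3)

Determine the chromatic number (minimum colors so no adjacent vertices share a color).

K_{2,2} is bipartite: vertices split into two independent sets of size 2 and 2.
Color one set 0, the other 1. No adjacent vertices share a color.
Chromatic number = 2.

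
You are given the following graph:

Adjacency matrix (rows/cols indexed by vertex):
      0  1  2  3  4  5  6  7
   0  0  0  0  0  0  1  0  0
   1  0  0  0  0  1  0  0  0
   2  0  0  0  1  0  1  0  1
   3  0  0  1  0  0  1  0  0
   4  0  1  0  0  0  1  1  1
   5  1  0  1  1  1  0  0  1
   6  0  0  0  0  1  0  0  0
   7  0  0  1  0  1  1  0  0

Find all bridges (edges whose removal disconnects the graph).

A bridge is an edge whose removal increases the number of connected components.
Bridges found: (0,5), (1,4), (4,6)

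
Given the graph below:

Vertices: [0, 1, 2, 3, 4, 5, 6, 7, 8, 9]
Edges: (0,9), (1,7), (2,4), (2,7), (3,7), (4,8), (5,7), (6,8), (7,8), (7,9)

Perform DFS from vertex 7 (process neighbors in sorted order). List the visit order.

DFS from vertex 7 (neighbors processed in ascending order):
Visit order: 7, 1, 2, 4, 8, 6, 3, 5, 9, 0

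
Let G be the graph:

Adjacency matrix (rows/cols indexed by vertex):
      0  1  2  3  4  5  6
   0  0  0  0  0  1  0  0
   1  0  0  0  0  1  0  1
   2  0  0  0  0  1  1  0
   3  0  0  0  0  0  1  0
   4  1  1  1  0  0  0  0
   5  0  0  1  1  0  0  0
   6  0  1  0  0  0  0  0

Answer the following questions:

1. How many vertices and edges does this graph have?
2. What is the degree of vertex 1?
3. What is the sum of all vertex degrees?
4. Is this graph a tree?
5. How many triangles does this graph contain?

Count: 7 vertices, 6 edges.
Vertex 1 has neighbors [4, 6], degree = 2.
Handshaking lemma: 2 * 6 = 12.
A graph is a tree iff it is connected and has exactly n-1 edges. This graph is connected (all 7 vertices in one component) and has 7-1 = 6 edges. It is a tree.
Number of triangles = 0.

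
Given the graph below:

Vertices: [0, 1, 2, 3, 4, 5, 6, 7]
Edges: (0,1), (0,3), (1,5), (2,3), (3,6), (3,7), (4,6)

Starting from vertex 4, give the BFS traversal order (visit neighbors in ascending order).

BFS from vertex 4 (neighbors processed in ascending order):
Visit order: 4, 6, 3, 0, 2, 7, 1, 5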